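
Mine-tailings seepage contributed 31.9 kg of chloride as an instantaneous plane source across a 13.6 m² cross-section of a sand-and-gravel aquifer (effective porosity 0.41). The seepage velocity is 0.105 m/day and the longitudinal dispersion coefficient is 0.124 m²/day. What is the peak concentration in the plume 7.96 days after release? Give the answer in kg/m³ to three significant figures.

The peak of an instantaneous 1D plume sits at x = vt; there the Gaussian factor is 1 and C_max = M/(n_e·A·√(4πDt)), where n_e·A is the pore area the mass is dissolved in.
√(4πDt) = √(4π × 0.124 × 7.96) = 3.522 m, so C_max = 31.9/(0.41 × 13.6 × 3.522) = 1.62 kg/m³.

1.62 kg/m³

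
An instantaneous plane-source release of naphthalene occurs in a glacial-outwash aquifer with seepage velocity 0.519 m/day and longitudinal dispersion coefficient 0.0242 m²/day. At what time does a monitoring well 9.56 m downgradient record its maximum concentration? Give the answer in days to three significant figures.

For the 1D instantaneous-source solution, setting ∂C/∂t = 0 at fixed x gives v²t² + 2Dt − x² = 0, so t = (√(D² + v²x²) − D)/v².
√(D² + v²x²) = √(0.0242² + 0.519² × 9.56²) = 4.962; v² = 0.269361.
t = (4.962 − 0.0242)/0.269361 = 18.3 days (vs. the pure-advection estimate x/v = 18.4 d).

18.3 days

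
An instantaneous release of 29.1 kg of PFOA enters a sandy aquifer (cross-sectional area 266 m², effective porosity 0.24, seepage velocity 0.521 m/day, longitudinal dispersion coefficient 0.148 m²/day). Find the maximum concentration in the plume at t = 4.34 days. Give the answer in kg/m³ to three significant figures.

The peak of an instantaneous 1D plume sits at x = vt; there the Gaussian factor is 1 and C_max = M/(n_e·A·√(4πDt)), where n_e·A is the pore area the mass is dissolved in.
√(4πDt) = √(4π × 0.148 × 4.34) = 2.841 m, so C_max = 29.1/(0.24 × 266 × 2.841) = 0.160 kg/m³.

0.160 kg/m³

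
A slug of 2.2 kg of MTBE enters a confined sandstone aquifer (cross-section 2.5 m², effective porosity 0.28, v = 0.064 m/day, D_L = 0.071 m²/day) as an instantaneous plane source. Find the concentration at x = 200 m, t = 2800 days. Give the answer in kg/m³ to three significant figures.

For an instantaneous plane source, C(x,t) = M/(n_e·A·√(4πDt)) · exp(−(x−vt)²/(4Dt)), with n_e·A the pore (flow) area.
Plume center vt = 0.064 × 2800 = 179.2 m, so the well at 200 m is 20.8 m downgradient of the peak.
√(4πDt) = 49.98 m, giving peak height M/(n_e·A·√(4πDt)) = 2.2/(0.28 × 2.5 × 49.98) = 0.06288 kg/m³.
(x−vt)²/(4Dt) = (20.8)²/(4 × 0.071 × 2800) = 0.5441; exp(−0.5441) = 0.5804.
C = 0.06288 × 0.5804 = 0.0365 kg/m³.

0.0365 kg/m³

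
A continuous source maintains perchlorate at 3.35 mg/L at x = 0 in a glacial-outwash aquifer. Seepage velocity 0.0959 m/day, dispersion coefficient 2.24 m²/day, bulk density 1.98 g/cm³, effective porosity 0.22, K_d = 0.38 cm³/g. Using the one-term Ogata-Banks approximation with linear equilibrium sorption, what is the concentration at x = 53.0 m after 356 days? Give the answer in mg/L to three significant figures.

Retardation factor R = 1 + ρ_b·K_d/n = 1 + 1.98 × 0.38/0.22 = 4.420.
Sorption retards both mechanisms: v_R = v/R = 0.02170 m/day, D_R = D/R = 0.5068 m²/day.
v_R·t = 0.02170 × 356 = 7.7252 m; 2√(D_R t) = 26.86 m; argument = (53.0 − 7.7252)/26.86 = 1.686.
C = C₀ × ½·erfc(1.686) = 3.35 × 0.008554 = 0.0287 mg/L.

0.0287 mg/L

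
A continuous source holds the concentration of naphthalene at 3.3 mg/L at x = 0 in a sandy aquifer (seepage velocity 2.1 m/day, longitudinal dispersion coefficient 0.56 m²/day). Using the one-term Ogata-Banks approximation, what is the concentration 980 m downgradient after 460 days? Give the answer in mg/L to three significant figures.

0.887 mg/L

For a continuous step input, C/C₀ ≈ ½·erfc((x−vt)/(2√(Dt))).
vt = 2.1 × 460 = 966 m and 2√(Dt) = 2√(0.56 × 460) = 32.10 m.
Argument (x−vt)/(2√(Dt)) = (980 − 966)/32.10 = 0.4361; ½·erfc(0.4361) = 0.2687.
C = 3.3 × 0.2687 = 0.887 mg/L.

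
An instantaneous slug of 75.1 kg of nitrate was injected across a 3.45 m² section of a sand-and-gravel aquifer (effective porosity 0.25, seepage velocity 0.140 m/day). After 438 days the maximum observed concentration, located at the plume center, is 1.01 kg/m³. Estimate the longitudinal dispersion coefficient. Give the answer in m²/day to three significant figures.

1.35 m²/day

At the plume center C_max = M/(n_e·A·√(4πDt)), so D = M²/(4πt·(n_e·A·C_max)²).
n_e·A·C_max = 0.25 × 3.45 × 1.01 = 0.8711 kg/m.
D = 75.1²/(4π × 438 × 0.8711²) = 1.35 m²/day.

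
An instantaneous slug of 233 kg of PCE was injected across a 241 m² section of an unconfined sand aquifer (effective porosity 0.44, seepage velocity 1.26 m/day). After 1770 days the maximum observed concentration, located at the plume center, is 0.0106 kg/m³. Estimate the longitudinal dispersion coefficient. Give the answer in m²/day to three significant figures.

1.93 m²/day

At the plume center C_max = M/(n_e·A·√(4πDt)), so D = M²/(4πt·(n_e·A·C_max)²).
n_e·A·C_max = 0.44 × 241 × 0.0106 = 1.124 kg/m.
D = 233²/(4π × 1770 × 1.124²) = 1.93 m²/day.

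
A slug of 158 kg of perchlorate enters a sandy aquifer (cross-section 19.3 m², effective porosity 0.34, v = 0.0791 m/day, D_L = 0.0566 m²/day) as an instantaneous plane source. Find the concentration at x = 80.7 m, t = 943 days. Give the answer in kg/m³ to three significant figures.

0.781 kg/m³

For an instantaneous plane source, C(x,t) = M/(n_e·A·√(4πDt)) · exp(−(x−vt)²/(4Dt)), with n_e·A the pore (flow) area.
Plume center vt = 0.0791 × 943 = 74.5913 m, so the well at 80.7 m is 6.1087 m downgradient of the peak.
√(4πDt) = 25.90 m, giving peak height M/(n_e·A·√(4πDt)) = 158/(0.34 × 19.3 × 25.90) = 0.9297 kg/m³.
(x−vt)²/(4Dt) = (6.1087)²/(4 × 0.0566 × 943) = 0.1748; exp(−0.1748) = 0.8396.
C = 0.9297 × 0.8396 = 0.781 kg/m³.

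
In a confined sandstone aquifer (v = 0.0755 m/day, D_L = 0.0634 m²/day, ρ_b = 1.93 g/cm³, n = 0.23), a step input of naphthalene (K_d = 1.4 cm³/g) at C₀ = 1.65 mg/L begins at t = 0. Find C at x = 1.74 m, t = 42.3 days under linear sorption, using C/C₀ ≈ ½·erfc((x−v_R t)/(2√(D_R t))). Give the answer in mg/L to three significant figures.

0.0179 mg/L

Retardation factor R = 1 + ρ_b·K_d/n = 1 + 1.93 × 1.4/0.23 = 12.75.
Sorption retards both mechanisms: v_R = v/R = 0.005922 m/day, D_R = D/R = 0.004973 m²/day.
v_R·t = 0.005922 × 42.3 = 0.2505006 m; 2√(D_R t) = 0.9173 m; argument = (1.74 − 0.2505006)/0.9173 = 1.624.
C = C₀ × ½·erfc(1.624) = 1.65 × 0.01082 = 0.0179 mg/L.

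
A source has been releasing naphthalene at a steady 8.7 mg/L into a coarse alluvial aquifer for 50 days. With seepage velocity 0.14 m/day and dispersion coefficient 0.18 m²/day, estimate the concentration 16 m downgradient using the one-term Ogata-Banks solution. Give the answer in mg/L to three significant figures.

0.147 mg/L

For a continuous step input, C/C₀ ≈ ½·erfc((x−vt)/(2√(Dt))).
vt = 0.14 × 50 = 7 m and 2√(Dt) = 2√(0.18 × 50) = 6.000 m.
Argument (x−vt)/(2√(Dt)) = (16 − 7)/6.000 = 1.500; ½·erfc(1.500) = 0.01695.
C = 8.7 × 0.01695 = 0.147 mg/L.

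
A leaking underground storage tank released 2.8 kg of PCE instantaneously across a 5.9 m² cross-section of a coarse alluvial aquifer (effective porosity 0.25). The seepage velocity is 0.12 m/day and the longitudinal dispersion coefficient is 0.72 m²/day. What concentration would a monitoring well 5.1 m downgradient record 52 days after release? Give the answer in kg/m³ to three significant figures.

For an instantaneous plane source, C(x,t) = M/(n_e·A·√(4πDt)) · exp(−(x−vt)²/(4Dt)), with n_e·A the pore (flow) area.
Plume center vt = 0.12 × 52 = 6.24 m, so the well at 5.1 m is 1.14 m upgradient of the peak.
√(4πDt) = 21.69 m, giving peak height M/(n_e·A·√(4πDt)) = 2.8/(0.25 × 5.9 × 21.69) = 0.08752 kg/m³.
(x−vt)²/(4Dt) = (-1.14)²/(4 × 0.72 × 52) = 0.008678; exp(−0.008678) = 0.9914.
C = 0.08752 × 0.9914 = 0.0868 kg/m³.

0.0868 kg/m³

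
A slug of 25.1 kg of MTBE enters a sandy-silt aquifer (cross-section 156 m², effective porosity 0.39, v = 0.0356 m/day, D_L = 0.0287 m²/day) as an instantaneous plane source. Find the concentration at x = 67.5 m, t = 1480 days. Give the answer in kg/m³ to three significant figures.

For an instantaneous plane source, C(x,t) = M/(n_e·A·√(4πDt)) · exp(−(x−vt)²/(4Dt)), with n_e·A the pore (flow) area.
Plume center vt = 0.0356 × 1480 = 52.688 m, so the well at 67.5 m is 14.812 m downgradient of the peak.
√(4πDt) = 23.10 m, giving peak height M/(n_e·A·√(4πDt)) = 25.1/(0.39 × 156 × 23.10) = 0.01786 kg/m³.
(x−vt)²/(4Dt) = (14.812)²/(4 × 0.0287 × 1480) = 1.291; exp(−1.291) = 0.2750.
C = 0.01786 × 0.2750 = 0.00491 kg/m³.

0.00491 kg/m³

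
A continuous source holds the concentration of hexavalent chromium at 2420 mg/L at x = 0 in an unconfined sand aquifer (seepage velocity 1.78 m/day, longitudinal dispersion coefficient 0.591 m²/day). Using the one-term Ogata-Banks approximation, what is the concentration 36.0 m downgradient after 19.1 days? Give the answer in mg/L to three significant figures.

For a continuous step input, C/C₀ ≈ ½·erfc((x−vt)/(2√(Dt))).
vt = 1.78 × 19.1 = 33.998 m and 2√(Dt) = 2√(0.591 × 19.1) = 6.720 m.
Argument (x−vt)/(2√(Dt)) = (36.0 − 33.998)/6.720 = 0.2979; ½·erfc(0.2979) = 0.3368.
C = 2420 × 0.3368 = 815 mg/L.

815 mg/L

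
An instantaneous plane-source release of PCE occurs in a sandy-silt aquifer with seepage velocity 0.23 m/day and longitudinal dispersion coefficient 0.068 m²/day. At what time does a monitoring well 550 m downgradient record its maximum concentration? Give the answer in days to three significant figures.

2390 days

For the 1D instantaneous-source solution, setting ∂C/∂t = 0 at fixed x gives v²t² + 2Dt − x² = 0, so t = (√(D² + v²x²) − D)/v².
√(D² + v²x²) = √(0.068² + 0.23² × 550²) = 126.5; v² = 0.0529.
t = (126.5 − 0.068)/0.0529 = 2390 days (vs. the pure-advection estimate x/v = 2390 d).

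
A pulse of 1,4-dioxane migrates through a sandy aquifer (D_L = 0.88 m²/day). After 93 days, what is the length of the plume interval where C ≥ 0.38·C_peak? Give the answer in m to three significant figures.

The plume is Gaussian with σ = √(2Dt) = √(2 × 0.88 × 93) = 12.79 m.
C/C_peak = exp(−Δx²/(2σ²)) = 0.38 ⇒ Δx = σ·√(−2 ln 0.38) = 12.79 × 1.391 = 17.79 m.
Width = 2Δx = 35.6 m.

35.6 m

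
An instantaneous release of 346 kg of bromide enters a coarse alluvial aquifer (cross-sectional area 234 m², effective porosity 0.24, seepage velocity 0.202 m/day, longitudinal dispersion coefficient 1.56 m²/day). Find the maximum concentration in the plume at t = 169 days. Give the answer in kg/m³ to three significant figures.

The peak of an instantaneous 1D plume sits at x = vt; there the Gaussian factor is 1 and C_max = M/(n_e·A·√(4πDt)), where n_e·A is the pore area the mass is dissolved in.
√(4πDt) = √(4π × 1.56 × 169) = 57.56 m, so C_max = 346/(0.24 × 234 × 57.56) = 0.107 kg/m³.

0.107 kg/m³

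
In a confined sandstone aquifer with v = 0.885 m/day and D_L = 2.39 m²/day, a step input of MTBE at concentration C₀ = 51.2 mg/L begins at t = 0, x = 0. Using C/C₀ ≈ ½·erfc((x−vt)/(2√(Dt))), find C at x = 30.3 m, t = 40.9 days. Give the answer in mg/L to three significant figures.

For a continuous step input, C/C₀ ≈ ½·erfc((x−vt)/(2√(Dt))).
vt = 0.885 × 40.9 = 36.1965 m and 2√(Dt) = 2√(2.39 × 40.9) = 19.77 m.
Argument (x−vt)/(2√(Dt)) = (30.3 − 36.1965)/19.77 = -0.2983; ½·erfc(-0.2983) = 0.6634.
C = 51.2 × 0.6634 = 34.0 mg/L.

34.0 mg/L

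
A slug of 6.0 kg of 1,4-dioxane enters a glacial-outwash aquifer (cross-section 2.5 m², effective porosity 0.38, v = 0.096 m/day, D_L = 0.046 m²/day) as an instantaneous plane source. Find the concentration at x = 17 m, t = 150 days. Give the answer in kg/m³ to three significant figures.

For an instantaneous plane source, C(x,t) = M/(n_e·A·√(4πDt)) · exp(−(x−vt)²/(4Dt)), with n_e·A the pore (flow) area.
Plume center vt = 0.096 × 150 = 14.4 m, so the well at 17 m is 2.6 m downgradient of the peak.
√(4πDt) = 9.312 m, giving peak height M/(n_e·A·√(4πDt)) = 6.0/(0.38 × 2.5 × 9.312) = 0.6782 kg/m³.
(x−vt)²/(4Dt) = (2.6)²/(4 × 0.046 × 150) = 0.2449; exp(−0.2449) = 0.7828.
C = 0.6782 × 0.7828 = 0.531 kg/m³.

0.531 kg/m³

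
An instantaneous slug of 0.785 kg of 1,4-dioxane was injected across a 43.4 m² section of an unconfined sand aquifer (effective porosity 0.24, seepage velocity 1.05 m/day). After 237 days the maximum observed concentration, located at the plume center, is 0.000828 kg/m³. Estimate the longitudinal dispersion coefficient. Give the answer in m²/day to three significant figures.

At the plume center C_max = M/(n_e·A·√(4πDt)), so D = M²/(4πt·(n_e·A·C_max)²).
n_e·A·C_max = 0.24 × 43.4 × 0.000828 = 0.008624 kg/m.
D = 0.785²/(4π × 237 × 0.008624²) = 2.78 m²/day.

2.78 m²/day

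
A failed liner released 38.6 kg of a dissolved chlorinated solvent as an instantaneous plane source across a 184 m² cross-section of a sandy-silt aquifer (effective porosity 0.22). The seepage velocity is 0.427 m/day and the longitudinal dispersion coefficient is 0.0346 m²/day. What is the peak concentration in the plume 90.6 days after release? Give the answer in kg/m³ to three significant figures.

The peak of an instantaneous 1D plume sits at x = vt; there the Gaussian factor is 1 and C_max = M/(n_e·A·√(4πDt)), where n_e·A is the pore area the mass is dissolved in.
√(4πDt) = √(4π × 0.0346 × 90.6) = 6.276 m, so C_max = 38.6/(0.22 × 184 × 6.276) = 0.152 kg/m³.

0.152 kg/m³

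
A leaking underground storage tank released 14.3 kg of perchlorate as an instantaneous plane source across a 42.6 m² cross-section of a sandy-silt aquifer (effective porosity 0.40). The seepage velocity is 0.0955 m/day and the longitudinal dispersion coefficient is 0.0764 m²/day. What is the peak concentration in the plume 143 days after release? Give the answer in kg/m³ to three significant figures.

The peak of an instantaneous 1D plume sits at x = vt; there the Gaussian factor is 1 and C_max = M/(n_e·A·√(4πDt)), where n_e·A is the pore area the mass is dissolved in.
√(4πDt) = √(4π × 0.0764 × 143) = 11.72 m, so C_max = 14.3/(0.40 × 42.6 × 11.72) = 0.0716 kg/m³.

0.0716 kg/m³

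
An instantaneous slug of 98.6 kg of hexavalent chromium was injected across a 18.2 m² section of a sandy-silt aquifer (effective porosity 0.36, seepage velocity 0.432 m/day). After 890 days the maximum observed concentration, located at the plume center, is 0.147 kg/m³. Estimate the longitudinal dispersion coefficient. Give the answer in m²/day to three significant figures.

0.937 m²/day

At the plume center C_max = M/(n_e·A·√(4πDt)), so D = M²/(4πt·(n_e·A·C_max)²).
n_e·A·C_max = 0.36 × 18.2 × 0.147 = 0.9631 kg/m.
D = 98.6²/(4π × 890 × 0.9631²) = 0.937 m²/day.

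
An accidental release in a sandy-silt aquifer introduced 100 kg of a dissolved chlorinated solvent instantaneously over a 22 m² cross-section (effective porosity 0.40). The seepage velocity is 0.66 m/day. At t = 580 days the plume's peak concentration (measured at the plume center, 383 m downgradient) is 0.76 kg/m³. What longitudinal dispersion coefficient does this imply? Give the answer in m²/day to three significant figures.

0.0307 m²/day

At the plume center C_max = M/(n_e·A·√(4πDt)), so D = M²/(4πt·(n_e·A·C_max)²).
n_e·A·C_max = 0.40 × 22 × 0.76 = 6.688 kg/m.
D = 100²/(4π × 580 × 6.688²) = 0.0307 m²/day.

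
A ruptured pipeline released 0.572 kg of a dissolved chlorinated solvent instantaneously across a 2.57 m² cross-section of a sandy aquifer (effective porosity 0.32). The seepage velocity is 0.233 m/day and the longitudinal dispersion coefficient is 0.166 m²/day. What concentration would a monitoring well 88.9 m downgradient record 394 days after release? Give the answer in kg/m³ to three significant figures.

0.0235 kg/m³

For an instantaneous plane source, C(x,t) = M/(n_e·A·√(4πDt)) · exp(−(x−vt)²/(4Dt)), with n_e·A the pore (flow) area.
Plume center vt = 0.233 × 394 = 91.802 m, so the well at 88.9 m is 2.902 m upgradient of the peak.
√(4πDt) = 28.67 m, giving peak height M/(n_e·A·√(4πDt)) = 0.572/(0.32 × 2.57 × 28.67) = 0.02426 kg/m³.
(x−vt)²/(4Dt) = (-2.902)²/(4 × 0.166 × 394) = 0.03219; exp(−0.03219) = 0.9683.
C = 0.02426 × 0.9683 = 0.0235 kg/m³.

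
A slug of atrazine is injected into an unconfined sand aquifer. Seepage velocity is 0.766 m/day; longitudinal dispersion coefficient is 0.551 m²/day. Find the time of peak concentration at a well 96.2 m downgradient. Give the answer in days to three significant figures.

For the 1D instantaneous-source solution, setting ∂C/∂t = 0 at fixed x gives v²t² + 2Dt − x² = 0, so t = (√(D² + v²x²) − D)/v².
√(D² + v²x²) = √(0.551² + 0.766² × 96.2²) = 73.69; v² = 0.586756.
t = (73.69 − 0.551)/0.586756 = 125 days (vs. the pure-advection estimate x/v = 126 d).

125 days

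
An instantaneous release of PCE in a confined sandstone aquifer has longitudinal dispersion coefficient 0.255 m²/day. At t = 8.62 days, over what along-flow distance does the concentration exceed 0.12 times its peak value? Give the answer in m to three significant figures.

8.64 m

The plume is Gaussian with σ = √(2Dt) = √(2 × 0.255 × 8.62) = 2.097 m.
C/C_peak = exp(−Δx²/(2σ²)) = 0.12 ⇒ Δx = σ·√(−2 ln 0.12) = 2.097 × 2.059 = 4.318 m.
Width = 2Δx = 8.64 m.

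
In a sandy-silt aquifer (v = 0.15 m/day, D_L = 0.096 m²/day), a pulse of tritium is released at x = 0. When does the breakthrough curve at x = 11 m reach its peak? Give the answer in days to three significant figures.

69.2 days

For the 1D instantaneous-source solution, setting ∂C/∂t = 0 at fixed x gives v²t² + 2Dt − x² = 0, so t = (√(D² + v²x²) − D)/v².
√(D² + v²x²) = √(0.096² + 0.15² × 11²) = 1.653; v² = 0.0225.
t = (1.653 − 0.096)/0.0225 = 69.2 days (vs. the pure-advection estimate x/v = 73.3 d).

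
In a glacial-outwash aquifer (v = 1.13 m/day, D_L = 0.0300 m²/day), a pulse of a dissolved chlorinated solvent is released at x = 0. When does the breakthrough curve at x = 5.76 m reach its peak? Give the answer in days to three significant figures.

For the 1D instantaneous-source solution, setting ∂C/∂t = 0 at fixed x gives v²t² + 2Dt − x² = 0, so t = (√(D² + v²x²) − D)/v².
√(D² + v²x²) = √(0.0300² + 1.13² × 5.76²) = 6.509; v² = 1.2769.
t = (6.509 − 0.0300)/1.2769 = 5.07 days (vs. the pure-advection estimate x/v = 5.10 d).

5.07 days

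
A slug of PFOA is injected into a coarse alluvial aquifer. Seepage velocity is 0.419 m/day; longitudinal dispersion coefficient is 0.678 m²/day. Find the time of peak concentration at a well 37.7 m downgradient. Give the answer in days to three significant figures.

For the 1D instantaneous-source solution, setting ∂C/∂t = 0 at fixed x gives v²t² + 2Dt − x² = 0, so t = (√(D² + v²x²) − D)/v².
√(D² + v²x²) = √(0.678² + 0.419² × 37.7²) = 15.81; v² = 0.175561.
t = (15.81 − 0.678)/0.175561 = 86.2 days (vs. the pure-advection estimate x/v = 90.0 d).

86.2 days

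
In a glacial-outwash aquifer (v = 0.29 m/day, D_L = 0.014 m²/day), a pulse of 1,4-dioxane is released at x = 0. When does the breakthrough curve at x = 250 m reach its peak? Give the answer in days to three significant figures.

For the 1D instantaneous-source solution, setting ∂C/∂t = 0 at fixed x gives v²t² + 2Dt − x² = 0, so t = (√(D² + v²x²) − D)/v².
√(D² + v²x²) = √(0.014² + 0.29² × 250²) = 72.50; v² = 0.0841.
t = (72.50 − 0.014)/0.0841 = 862 days (vs. the pure-advection estimate x/v = 862 d).

862 days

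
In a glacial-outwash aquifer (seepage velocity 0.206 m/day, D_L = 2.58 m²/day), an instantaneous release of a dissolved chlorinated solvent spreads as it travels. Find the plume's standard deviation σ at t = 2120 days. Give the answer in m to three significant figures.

105 m

Dispersive spreading gives a Gaussian with σ² = 2Dt; advection only shifts the center.
σ = √(2 × 2.58 × 2120) = 105 m.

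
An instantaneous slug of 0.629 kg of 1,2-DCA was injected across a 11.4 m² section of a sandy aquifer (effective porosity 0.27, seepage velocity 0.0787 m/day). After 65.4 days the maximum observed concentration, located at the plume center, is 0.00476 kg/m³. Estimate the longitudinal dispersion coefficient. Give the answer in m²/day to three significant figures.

At the plume center C_max = M/(n_e·A·√(4πDt)), so D = M²/(4πt·(n_e·A·C_max)²).
n_e·A·C_max = 0.27 × 11.4 × 0.00476 = 0.01465 kg/m.
D = 0.629²/(4π × 65.4 × 0.01465²) = 2.24 m²/day.

2.24 m²/day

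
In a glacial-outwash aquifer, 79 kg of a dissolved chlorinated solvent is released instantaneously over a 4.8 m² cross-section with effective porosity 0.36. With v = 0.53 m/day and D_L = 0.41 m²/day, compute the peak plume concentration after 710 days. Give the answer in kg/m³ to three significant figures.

The peak of an instantaneous 1D plume sits at x = vt; there the Gaussian factor is 1 and C_max = M/(n_e·A·√(4πDt)), where n_e·A is the pore area the mass is dissolved in.
√(4πDt) = √(4π × 0.41 × 710) = 60.48 m, so C_max = 79/(0.36 × 4.8 × 60.48) = 0.756 kg/m³.

0.756 kg/m³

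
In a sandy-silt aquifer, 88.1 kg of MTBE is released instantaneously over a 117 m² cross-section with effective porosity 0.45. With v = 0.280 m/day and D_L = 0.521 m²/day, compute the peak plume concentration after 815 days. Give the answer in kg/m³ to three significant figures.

0.0229 kg/m³

The peak of an instantaneous 1D plume sits at x = vt; there the Gaussian factor is 1 and C_max = M/(n_e·A·√(4πDt)), where n_e·A is the pore area the mass is dissolved in.
√(4πDt) = √(4π × 0.521 × 815) = 73.05 m, so C_max = 88.1/(0.45 × 117 × 73.05) = 0.0229 kg/m³.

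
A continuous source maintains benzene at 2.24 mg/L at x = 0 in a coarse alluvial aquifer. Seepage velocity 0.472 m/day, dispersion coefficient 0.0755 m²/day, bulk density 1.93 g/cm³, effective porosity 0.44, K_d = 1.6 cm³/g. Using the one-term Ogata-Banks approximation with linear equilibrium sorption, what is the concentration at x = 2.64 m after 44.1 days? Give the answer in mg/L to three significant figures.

1.08 mg/L

Retardation factor R = 1 + ρ_b·K_d/n = 1 + 1.93 × 1.6/0.44 = 8.018.
Sorption retards both mechanisms: v_R = v/R = 0.05887 m/day, D_R = D/R = 0.009416 m²/day.
v_R·t = 0.05887 × 44.1 = 2.596167 m; 2√(D_R t) = 1.289 m; argument = (2.64 − 2.596167)/1.289 = 0.03401.
C = C₀ × ½·erfc(0.03401) = 2.24 × 0.4808 = 1.08 mg/L.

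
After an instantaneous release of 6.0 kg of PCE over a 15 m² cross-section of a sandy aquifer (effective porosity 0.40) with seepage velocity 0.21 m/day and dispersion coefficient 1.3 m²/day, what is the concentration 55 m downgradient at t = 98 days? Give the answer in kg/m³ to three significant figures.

For an instantaneous plane source, C(x,t) = M/(n_e·A·√(4πDt)) · exp(−(x−vt)²/(4Dt)), with n_e·A the pore (flow) area.
Plume center vt = 0.21 × 98 = 20.58 m, so the well at 55 m is 34.42 m downgradient of the peak.
√(4πDt) = 40.01 m, giving peak height M/(n_e·A·√(4πDt)) = 6.0/(0.40 × 15 × 40.01) = 0.02499 kg/m³.
(x−vt)²/(4Dt) = (34.42)²/(4 × 1.3 × 98) = 2.325; exp(−2.325) = 0.09778.
C = 0.02499 × 0.09778 = 0.00244 kg/m³.

0.00244 kg/m³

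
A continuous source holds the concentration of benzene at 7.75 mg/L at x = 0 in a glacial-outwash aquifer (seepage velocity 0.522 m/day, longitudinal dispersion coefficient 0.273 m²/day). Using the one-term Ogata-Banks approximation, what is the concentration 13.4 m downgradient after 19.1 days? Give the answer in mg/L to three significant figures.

For a continuous step input, C/C₀ ≈ ½·erfc((x−vt)/(2√(Dt))).
vt = 0.522 × 19.1 = 9.9702 m and 2√(Dt) = 2√(0.273 × 19.1) = 4.567 m.
Argument (x−vt)/(2√(Dt)) = (13.4 − 9.9702)/4.567 = 0.7510; ½·erfc(0.7510) = 0.1441.
C = 7.75 × 0.1441 = 1.12 mg/L.

1.12 mg/L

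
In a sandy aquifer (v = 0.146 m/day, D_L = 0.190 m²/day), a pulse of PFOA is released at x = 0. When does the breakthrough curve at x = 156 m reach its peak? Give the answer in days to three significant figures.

1060 days

For the 1D instantaneous-source solution, setting ∂C/∂t = 0 at fixed x gives v²t² + 2Dt − x² = 0, so t = (√(D² + v²x²) − D)/v².
√(D² + v²x²) = √(0.190² + 0.146² × 156²) = 22.78; v² = 0.021316.
t = (22.78 − 0.190)/0.021316 = 1060 days (vs. the pure-advection estimate x/v = 1070 d).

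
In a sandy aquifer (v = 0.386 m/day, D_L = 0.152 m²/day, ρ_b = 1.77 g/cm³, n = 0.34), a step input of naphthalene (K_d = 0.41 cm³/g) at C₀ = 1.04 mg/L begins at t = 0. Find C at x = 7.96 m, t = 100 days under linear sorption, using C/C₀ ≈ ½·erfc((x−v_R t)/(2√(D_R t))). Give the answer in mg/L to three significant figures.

Retardation factor R = 1 + ρ_b·K_d/n = 1 + 1.77 × 0.41/0.34 = 3.134.
Sorption retards both mechanisms: v_R = v/R = 0.1232 m/day, D_R = D/R = 0.04850 m²/day.
v_R·t = 0.1232 × 100 = 12.32 m; 2√(D_R t) = 4.405 m; argument = (7.96 − 12.32)/4.405 = -0.9898.
C = C₀ × ½·erfc(-0.9898) = 1.04 × 0.9192 = 0.956 mg/L.

0.956 mg/L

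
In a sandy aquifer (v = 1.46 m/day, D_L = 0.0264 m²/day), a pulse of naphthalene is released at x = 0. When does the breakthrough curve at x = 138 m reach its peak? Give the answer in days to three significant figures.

For the 1D instantaneous-source solution, setting ∂C/∂t = 0 at fixed x gives v²t² + 2Dt − x² = 0, so t = (√(D² + v²x²) − D)/v².
√(D² + v²x²) = √(0.0264² + 1.46² × 138²) = 201.5; v² = 2.1316.
t = (201.5 − 0.0264)/2.1316 = 94.5 days (vs. the pure-advection estimate x/v = 94.5 d).

94.5 days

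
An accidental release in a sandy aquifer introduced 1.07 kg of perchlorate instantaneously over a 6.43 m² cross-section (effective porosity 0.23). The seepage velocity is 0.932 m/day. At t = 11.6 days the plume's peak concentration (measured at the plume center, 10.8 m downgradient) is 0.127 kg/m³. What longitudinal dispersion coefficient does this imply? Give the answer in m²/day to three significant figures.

0.223 m²/day

At the plume center C_max = M/(n_e·A·√(4πDt)), so D = M²/(4πt·(n_e·A·C_max)²).
n_e·A·C_max = 0.23 × 6.43 × 0.127 = 0.1878 kg/m.
D = 1.07²/(4π × 11.6 × 0.1878²) = 0.223 m²/day.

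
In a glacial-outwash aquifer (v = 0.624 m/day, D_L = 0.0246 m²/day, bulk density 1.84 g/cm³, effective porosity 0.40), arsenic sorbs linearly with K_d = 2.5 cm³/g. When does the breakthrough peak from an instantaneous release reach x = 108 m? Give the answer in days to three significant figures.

2160 days

Retardation factor R = 1 + ρ_b·K_d/n = 1 + 1.84 × 2.5/0.40 = 12.50.
Sorption retards both mechanisms: v_R = v/R = 0.04992 m/day, D_R = D/R = 0.001968 m²/day.
Peak time from v_R²t² + 2D_R t − x² = 0: t = (√(D_R² + v_R²x²) − D_R)/v_R².
√(D_R² + v_R²x²) = √(0.001968² + 0.04992² × 108²) = 5.391; v_R² = 0.002492.
t = (5.391 − 0.001968)/0.002492 = 2160 days.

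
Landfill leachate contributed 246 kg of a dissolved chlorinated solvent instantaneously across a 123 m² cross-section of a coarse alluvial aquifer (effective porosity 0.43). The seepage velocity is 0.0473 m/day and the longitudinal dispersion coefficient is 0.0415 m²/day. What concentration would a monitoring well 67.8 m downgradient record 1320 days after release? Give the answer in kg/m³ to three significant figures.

0.155 kg/m³

For an instantaneous plane source, C(x,t) = M/(n_e·A·√(4πDt)) · exp(−(x−vt)²/(4Dt)), with n_e·A the pore (flow) area.
Plume center vt = 0.0473 × 1320 = 62.436 m, so the well at 67.8 m is 5.364 m downgradient of the peak.
√(4πDt) = 26.24 m, giving peak height M/(n_e·A·√(4πDt)) = 246/(0.43 × 123 × 26.24) = 0.1773 kg/m³.
(x−vt)²/(4Dt) = (5.364)²/(4 × 0.0415 × 1320) = 0.1313; exp(−0.1313) = 0.8770.
C = 0.1773 × 0.8770 = 0.155 kg/m³.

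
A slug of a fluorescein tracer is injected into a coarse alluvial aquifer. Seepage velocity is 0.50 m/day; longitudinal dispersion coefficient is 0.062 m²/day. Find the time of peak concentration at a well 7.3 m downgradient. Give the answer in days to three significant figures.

For the 1D instantaneous-source solution, setting ∂C/∂t = 0 at fixed x gives v²t² + 2Dt − x² = 0, so t = (√(D² + v²x²) − D)/v².
√(D² + v²x²) = √(0.062² + 0.50² × 7.3²) = 3.651; v² = 0.25.
t = (3.651 − 0.062)/0.25 = 14.4 days (vs. the pure-advection estimate x/v = 14.6 d).

14.4 days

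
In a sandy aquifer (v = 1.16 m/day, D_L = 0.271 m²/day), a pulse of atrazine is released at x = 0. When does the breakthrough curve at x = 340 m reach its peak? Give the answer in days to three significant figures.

For the 1D instantaneous-source solution, setting ∂C/∂t = 0 at fixed x gives v²t² + 2Dt − x² = 0, so t = (√(D² + v²x²) − D)/v².
√(D² + v²x²) = √(0.271² + 1.16² × 340²) = 394.4; v² = 1.3456.
t = (394.4 − 0.271)/1.3456 = 293 days (vs. the pure-advection estimate x/v = 293 d).

293 days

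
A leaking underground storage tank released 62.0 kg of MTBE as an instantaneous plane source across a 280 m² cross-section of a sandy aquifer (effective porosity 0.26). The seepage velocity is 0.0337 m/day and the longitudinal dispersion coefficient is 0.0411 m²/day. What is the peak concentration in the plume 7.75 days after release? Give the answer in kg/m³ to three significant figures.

0.426 kg/m³

The peak of an instantaneous 1D plume sits at x = vt; there the Gaussian factor is 1 and C_max = M/(n_e·A·√(4πDt)), where n_e·A is the pore area the mass is dissolved in.
√(4πDt) = √(4π × 0.0411 × 7.75) = 2.001 m, so C_max = 62.0/(0.26 × 280 × 2.001) = 0.426 kg/m³.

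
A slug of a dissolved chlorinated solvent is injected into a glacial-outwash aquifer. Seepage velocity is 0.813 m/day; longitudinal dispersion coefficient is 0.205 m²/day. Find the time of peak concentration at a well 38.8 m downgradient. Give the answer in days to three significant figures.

For the 1D instantaneous-source solution, setting ∂C/∂t = 0 at fixed x gives v²t² + 2Dt − x² = 0, so t = (√(D² + v²x²) − D)/v².
√(D² + v²x²) = √(0.205² + 0.813² × 38.8²) = 31.55; v² = 0.660969.
t = (31.55 − 0.205)/0.660969 = 47.4 days (vs. the pure-advection estimate x/v = 47.7 d).

47.4 days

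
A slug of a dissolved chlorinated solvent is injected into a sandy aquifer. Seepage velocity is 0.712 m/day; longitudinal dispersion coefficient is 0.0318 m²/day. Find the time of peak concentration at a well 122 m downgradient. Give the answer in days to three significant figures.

For the 1D instantaneous-source solution, setting ∂C/∂t = 0 at fixed x gives v²t² + 2Dt − x² = 0, so t = (√(D² + v²x²) − D)/v².
√(D² + v²x²) = √(0.0318² + 0.712² × 122²) = 86.86; v² = 0.506944.
t = (86.86 − 0.0318)/0.506944 = 171 days (vs. the pure-advection estimate x/v = 171 d).

171 days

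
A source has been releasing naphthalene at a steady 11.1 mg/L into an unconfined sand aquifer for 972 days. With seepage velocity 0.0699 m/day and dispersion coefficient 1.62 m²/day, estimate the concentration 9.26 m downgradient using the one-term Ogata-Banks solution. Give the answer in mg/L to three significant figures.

9.46 mg/L

For a continuous step input, C/C₀ ≈ ½·erfc((x−vt)/(2√(Dt))).
vt = 0.0699 × 972 = 67.9428 m and 2√(Dt) = 2√(1.62 × 972) = 79.36 m.
Argument (x−vt)/(2√(Dt)) = (9.26 − 67.9428)/79.36 = -0.7395; ½·erfc(-0.7395) = 0.8522.
C = 11.1 × 0.8522 = 9.46 mg/L.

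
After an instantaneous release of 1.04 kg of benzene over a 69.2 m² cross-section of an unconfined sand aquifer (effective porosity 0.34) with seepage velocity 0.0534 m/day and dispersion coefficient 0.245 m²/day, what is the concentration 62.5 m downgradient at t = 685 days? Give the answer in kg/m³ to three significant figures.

0.000354 kg/m³

For an instantaneous plane source, C(x,t) = M/(n_e·A·√(4πDt)) · exp(−(x−vt)²/(4Dt)), with n_e·A the pore (flow) area.
Plume center vt = 0.0534 × 685 = 36.579 m, so the well at 62.5 m is 25.921 m downgradient of the peak.
√(4πDt) = 45.92 m, giving peak height M/(n_e·A·√(4πDt)) = 1.04/(0.34 × 69.2 × 45.92) = 0.0009626 kg/m³.
(x−vt)²/(4Dt) = (25.921)²/(4 × 0.245 × 685) = 1.001; exp(−1.001) = 0.3675.
C = 0.0009626 × 0.3675 = 0.000354 kg/m³.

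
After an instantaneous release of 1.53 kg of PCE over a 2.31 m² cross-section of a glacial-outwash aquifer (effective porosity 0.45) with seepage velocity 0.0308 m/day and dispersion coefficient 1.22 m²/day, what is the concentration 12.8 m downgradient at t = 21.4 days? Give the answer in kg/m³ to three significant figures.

For an instantaneous plane source, C(x,t) = M/(n_e·A·√(4πDt)) · exp(−(x−vt)²/(4Dt)), with n_e·A the pore (flow) area.
Plume center vt = 0.0308 × 21.4 = 0.65912 m, so the well at 12.8 m is 12.14088 m downgradient of the peak.
√(4πDt) = 18.11 m, giving peak height M/(n_e·A·√(4πDt)) = 1.53/(0.45 × 2.31 × 18.11) = 0.08127 kg/m³.
(x−vt)²/(4Dt) = (12.14088)²/(4 × 1.22 × 21.4) = 1.411; exp(−1.411) = 0.2439.
C = 0.08127 × 0.2439 = 0.0198 kg/m³.

0.0198 kg/m³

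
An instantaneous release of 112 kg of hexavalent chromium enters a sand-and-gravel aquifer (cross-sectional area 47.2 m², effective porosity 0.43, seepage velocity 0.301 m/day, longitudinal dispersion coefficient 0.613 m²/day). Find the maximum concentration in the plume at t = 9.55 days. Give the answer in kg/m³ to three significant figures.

The peak of an instantaneous 1D plume sits at x = vt; there the Gaussian factor is 1 and C_max = M/(n_e·A·√(4πDt)), where n_e·A is the pore area the mass is dissolved in.
√(4πDt) = √(4π × 0.613 × 9.55) = 8.577 m, so C_max = 112/(0.43 × 47.2 × 8.577) = 0.643 kg/m³.

0.643 kg/m³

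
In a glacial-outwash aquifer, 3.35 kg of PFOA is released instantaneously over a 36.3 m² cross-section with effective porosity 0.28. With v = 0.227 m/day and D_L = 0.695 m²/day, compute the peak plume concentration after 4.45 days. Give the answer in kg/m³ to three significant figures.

0.0529 kg/m³

The peak of an instantaneous 1D plume sits at x = vt; there the Gaussian factor is 1 and C_max = M/(n_e·A·√(4πDt)), where n_e·A is the pore area the mass is dissolved in.
√(4πDt) = √(4π × 0.695 × 4.45) = 6.234 m, so C_max = 3.35/(0.28 × 36.3 × 6.234) = 0.0529 kg/m³.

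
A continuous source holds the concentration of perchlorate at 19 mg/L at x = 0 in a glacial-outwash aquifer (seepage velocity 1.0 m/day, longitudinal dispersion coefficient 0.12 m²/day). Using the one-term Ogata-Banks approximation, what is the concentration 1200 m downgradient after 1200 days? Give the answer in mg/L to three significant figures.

For a continuous step input, C/C₀ ≈ ½·erfc((x−vt)/(2√(Dt))).
vt = 1.0 × 1200 = 1200 m and 2√(Dt) = 2√(0.12 × 1200) = 24.00 m.
Argument (x−vt)/(2√(Dt)) = (1200 − 1200)/24.00 = 0; ½·erfc(0) = 0.5000.
C = 19 × 0.5000 = 9.50 mg/L.

9.50 mg/L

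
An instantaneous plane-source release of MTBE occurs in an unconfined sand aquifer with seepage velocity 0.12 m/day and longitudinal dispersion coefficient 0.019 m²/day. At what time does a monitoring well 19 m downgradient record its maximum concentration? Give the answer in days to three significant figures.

157 days

For the 1D instantaneous-source solution, setting ∂C/∂t = 0 at fixed x gives v²t² + 2Dt − x² = 0, so t = (√(D² + v²x²) − D)/v².
√(D² + v²x²) = √(0.019² + 0.12² × 19²) = 2.280; v² = 0.0144.
t = (2.280 − 0.019)/0.0144 = 157 days (vs. the pure-advection estimate x/v = 158 d).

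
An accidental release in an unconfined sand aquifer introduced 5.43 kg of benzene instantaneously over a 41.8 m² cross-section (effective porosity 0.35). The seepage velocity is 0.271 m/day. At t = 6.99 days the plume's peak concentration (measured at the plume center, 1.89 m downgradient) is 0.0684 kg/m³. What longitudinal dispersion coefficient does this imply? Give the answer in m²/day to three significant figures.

0.335 m²/day

At the plume center C_max = M/(n_e·A·√(4πDt)), so D = M²/(4πt·(n_e·A·C_max)²).
n_e·A·C_max = 0.35 × 41.8 × 0.0684 = 1.001 kg/m.
D = 5.43²/(4π × 6.99 × 1.001²) = 0.335 m²/day.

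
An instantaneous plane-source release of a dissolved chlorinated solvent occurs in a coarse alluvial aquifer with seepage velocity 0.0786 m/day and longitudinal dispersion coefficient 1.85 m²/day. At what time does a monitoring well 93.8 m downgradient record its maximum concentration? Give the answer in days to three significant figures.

For the 1D instantaneous-source solution, setting ∂C/∂t = 0 at fixed x gives v²t² + 2Dt − x² = 0, so t = (√(D² + v²x²) − D)/v².
√(D² + v²x²) = √(1.85² + 0.0786² × 93.8²) = 7.601; v² = 0.00617796.
t = (7.601 − 1.85)/0.00617796 = 931 days (vs. the pure-advection estimate x/v = 1190 d).

931 days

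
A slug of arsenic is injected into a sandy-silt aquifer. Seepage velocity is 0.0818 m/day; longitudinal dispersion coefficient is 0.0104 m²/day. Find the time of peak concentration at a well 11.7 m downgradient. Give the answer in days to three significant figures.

141 days

For the 1D instantaneous-source solution, setting ∂C/∂t = 0 at fixed x gives v²t² + 2Dt − x² = 0, so t = (√(D² + v²x²) − D)/v².
√(D² + v²x²) = √(0.0104² + 0.0818² × 11.7²) = 0.9571; v² = 0.00669124.
t = (0.9571 − 0.0104)/0.00669124 = 141 days (vs. the pure-advection estimate x/v = 143 d).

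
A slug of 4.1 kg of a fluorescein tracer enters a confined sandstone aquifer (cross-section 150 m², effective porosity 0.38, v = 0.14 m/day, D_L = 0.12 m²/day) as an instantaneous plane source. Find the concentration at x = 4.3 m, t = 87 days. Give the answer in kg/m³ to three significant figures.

For an instantaneous plane source, C(x,t) = M/(n_e·A·√(4πDt)) · exp(−(x−vt)²/(4Dt)), with n_e·A the pore (flow) area.
Plume center vt = 0.14 × 87 = 12.18 m, so the well at 4.3 m is 7.88 m upgradient of the peak.
√(4πDt) = 11.45 m, giving peak height M/(n_e·A·√(4πDt)) = 4.1/(0.38 × 150 × 11.45) = 0.006282 kg/m³.
(x−vt)²/(4Dt) = (-7.88)²/(4 × 0.12 × 87) = 1.487; exp(−1.487) = 0.2260.
C = 0.006282 × 0.2260 = 0.00142 kg/m³.

0.00142 kg/m³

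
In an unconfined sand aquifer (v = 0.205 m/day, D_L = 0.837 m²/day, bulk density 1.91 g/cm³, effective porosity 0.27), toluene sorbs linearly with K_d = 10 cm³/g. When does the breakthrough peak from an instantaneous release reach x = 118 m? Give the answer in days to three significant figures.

39900 days

Retardation factor R = 1 + ρ_b·K_d/n = 1 + 1.91 × 10/0.27 = 71.74.
Sorption retards both mechanisms: v_R = v/R = 0.002858 m/day, D_R = D/R = 0.01167 m²/day.
Peak time from v_R²t² + 2D_R t − x² = 0: t = (√(D_R² + v_R²x²) − D_R)/v_R².
√(D_R² + v_R²x²) = √(0.01167² + 0.002858² × 118²) = 0.3374; v_R² = 8.168e-06.
t = (0.3374 − 0.01167)/8.168e-06 = 39900 days.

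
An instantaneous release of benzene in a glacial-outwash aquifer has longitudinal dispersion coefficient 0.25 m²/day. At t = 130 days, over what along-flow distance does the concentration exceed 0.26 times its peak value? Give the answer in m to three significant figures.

The plume is Gaussian with σ = √(2Dt) = √(2 × 0.25 × 130) = 8.062 m.
C/C_peak = exp(−Δx²/(2σ²)) = 0.26 ⇒ Δx = σ·√(−2 ln 0.26) = 8.062 × 1.641 = 13.23 m.
Width = 2Δx = 26.5 m.

26.5 m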